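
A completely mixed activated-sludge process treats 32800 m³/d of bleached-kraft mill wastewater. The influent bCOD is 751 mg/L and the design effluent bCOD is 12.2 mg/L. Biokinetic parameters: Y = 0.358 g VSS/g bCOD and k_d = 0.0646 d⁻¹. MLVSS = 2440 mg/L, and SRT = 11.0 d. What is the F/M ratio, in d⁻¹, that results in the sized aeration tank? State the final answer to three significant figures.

F/M ≈ 0.442 d⁻¹

From the SRT design equation V = Y Q (S₀−S) θ_c / [X (1 + k_d θ_c)] = 0.358 × 32800 × (751 − 12.2) × 11.0 / [2440 × (1 + 0.0646 × 11.0)] = 9.54×10^7 / 4174 = 22863 m³.
F/M = applied load / biomass = Q·S₀/(V·X) = 32800 × 751 / (22863 × 2440) = 0.4416 d⁻¹.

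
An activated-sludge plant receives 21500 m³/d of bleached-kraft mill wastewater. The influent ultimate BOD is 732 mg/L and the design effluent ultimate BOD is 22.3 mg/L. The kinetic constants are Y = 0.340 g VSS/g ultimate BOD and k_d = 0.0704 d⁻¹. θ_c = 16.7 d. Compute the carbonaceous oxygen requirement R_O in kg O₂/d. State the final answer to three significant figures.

R_O ≈ 11900 kg O₂/d

Observed yield with endogenous decay: Y_obs = Y / (1 + k_d·θ_c) = 0.340 / (1 + 0.0704 × 16.7) = 0.340 / 2.176 = 0.1563 g VSS/g ultimate BOD.
Q·(S₀ − S) = 21500 × (732 − 22.3) × 10⁻³ = 15259 kg/d removed.
P_X = Y_obs·Q·(S₀ − S) = 0.1563 × 15259 = 2384 kg VSS/d.
Carbonaceous O₂ demand = substrate oxidised − cell-mass equivalent = 15259 − 1.42 × 2384 = 11873 kg O₂/d.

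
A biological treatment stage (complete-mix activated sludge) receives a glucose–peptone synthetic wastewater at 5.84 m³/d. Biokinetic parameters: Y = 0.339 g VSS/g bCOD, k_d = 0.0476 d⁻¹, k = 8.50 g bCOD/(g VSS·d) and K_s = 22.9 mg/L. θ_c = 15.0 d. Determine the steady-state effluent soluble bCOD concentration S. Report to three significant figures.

Effluent substrate depends only on kinetics and SRT: S = K_s(1 + k_d θ_c) / [θ_c(Yk − k_d) − 1] = 22.9 × (1 + 0.0476 × 15.0) / [15.0 × (0.339 × 8.50 − 0.0476) − 1] = 39.25 / 41.51 = 0.9456 mg/L.

S ≈ 0.946 mg/L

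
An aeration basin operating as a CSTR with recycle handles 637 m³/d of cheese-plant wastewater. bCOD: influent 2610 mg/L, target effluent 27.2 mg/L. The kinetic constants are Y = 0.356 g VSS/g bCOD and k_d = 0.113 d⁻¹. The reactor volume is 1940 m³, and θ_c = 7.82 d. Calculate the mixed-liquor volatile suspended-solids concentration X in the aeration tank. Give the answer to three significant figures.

From V·X·(1 + k_d·θ_c) = Y·Q·(S₀ − S)·θ_c: X = 0.356 × 637 × (2610 − 27.2) × 7.82 / [1940 × (1 + 0.113 × 7.82)] = 1253 mg/L.

X ≈ 1250 mg/L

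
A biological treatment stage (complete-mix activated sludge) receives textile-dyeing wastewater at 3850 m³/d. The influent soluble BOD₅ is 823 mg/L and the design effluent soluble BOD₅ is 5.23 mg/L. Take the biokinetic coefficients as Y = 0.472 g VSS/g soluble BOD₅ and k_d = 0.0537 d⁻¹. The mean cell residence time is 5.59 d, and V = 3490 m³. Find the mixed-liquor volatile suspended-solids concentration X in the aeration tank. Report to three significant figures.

X ≈ 1830 mg/L

Solving the biomass balance for X: X = Y Q (S₀−S) θ_c / [V (1+k_d θ_c)] = 0.472 × 3850 × (823 − 5.23) × 5.59 / [3490 × (1 + 0.0537 × 5.59)] = 1831 mg/L.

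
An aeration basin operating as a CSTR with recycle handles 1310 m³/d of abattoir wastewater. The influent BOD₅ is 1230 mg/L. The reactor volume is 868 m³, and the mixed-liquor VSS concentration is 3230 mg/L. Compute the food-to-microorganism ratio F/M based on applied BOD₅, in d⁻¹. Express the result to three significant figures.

F/M = Q·S₀ / (V·X) = 1310 × 1230 / (868.0 × 3230) = 0.5747 g BOD₅·(g VSS·d)⁻¹.

F/M ≈ 0.575 d⁻¹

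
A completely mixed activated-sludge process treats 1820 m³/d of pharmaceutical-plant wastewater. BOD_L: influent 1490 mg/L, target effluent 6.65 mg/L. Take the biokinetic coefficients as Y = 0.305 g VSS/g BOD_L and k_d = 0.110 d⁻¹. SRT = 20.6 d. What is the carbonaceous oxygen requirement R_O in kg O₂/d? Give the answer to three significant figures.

Correct the yield for decay: Y_obs = Y/(1 + k_d θ_c) = 0.305 / (1 + 0.110 × 20.6) = 0.305 / 3.266 = 0.09339.
Substrate removed = Q·(S₀ − S) = 1820 m³/d × (1490 − 6.65) g/m³ = 2.7×10^6 g/d = 2700 kg/d.
Net sludge production P_X = 0.09339 × 2700 = 252.1 kg VSS/d.
R_O = Q·ΔS − 1.42 P_X = 2700 − 358.0 = 2342 kg O₂/d.

R_O ≈ 2340 kg O₂/d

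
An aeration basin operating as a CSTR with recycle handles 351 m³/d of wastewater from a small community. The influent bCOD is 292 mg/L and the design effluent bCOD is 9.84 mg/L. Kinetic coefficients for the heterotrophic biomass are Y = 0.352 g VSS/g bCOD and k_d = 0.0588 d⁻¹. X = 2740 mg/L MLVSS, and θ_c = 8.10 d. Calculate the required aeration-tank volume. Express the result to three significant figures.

V ≈ 69.8 m³

Steady-state biomass mass balance: V·X·(1 + k_d·θ_c) = Y·Q·(S₀ − S)·θ_c, so V = 0.352 × 351 × (292 − 9.84) × 8.10 / [2740 × (1 + 0.0588 × 8.10)] = 2.82×10^5 / 4045 = 69.81 m³.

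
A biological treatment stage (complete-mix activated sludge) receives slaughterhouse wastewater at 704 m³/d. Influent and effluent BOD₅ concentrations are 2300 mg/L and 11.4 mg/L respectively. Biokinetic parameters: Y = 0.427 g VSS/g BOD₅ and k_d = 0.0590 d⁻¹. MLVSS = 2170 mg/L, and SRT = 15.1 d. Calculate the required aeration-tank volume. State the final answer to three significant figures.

V ≈ 2530 m³

Steady-state biomass mass balance: V·X·(1 + k_d·θ_c) = Y·Q·(S₀ − S)·θ_c, so V = 0.427 × 704 × (2300 − 11.4) × 15.1 / [2170 × (1 + 0.0590 × 15.1)] = 1.04×10^7 / 4103 = 2532 m³.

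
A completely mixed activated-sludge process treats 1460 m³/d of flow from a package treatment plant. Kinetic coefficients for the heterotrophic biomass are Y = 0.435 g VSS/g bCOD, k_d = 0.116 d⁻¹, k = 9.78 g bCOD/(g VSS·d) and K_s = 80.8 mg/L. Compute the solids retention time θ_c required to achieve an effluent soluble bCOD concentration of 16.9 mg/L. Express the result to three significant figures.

Specific growth rate at S = 16.9 mg/L: μ = YkS/(K_s+S) = 0.435·9.78·16.9/(80.8+16.9) = 0.7359 d⁻¹.
θ_c = 1/(μ − k_d) = 1/(0.7359 − 0.116) = 1/0.6199 = 1.613 d.

θ_c ≈ 1.61 d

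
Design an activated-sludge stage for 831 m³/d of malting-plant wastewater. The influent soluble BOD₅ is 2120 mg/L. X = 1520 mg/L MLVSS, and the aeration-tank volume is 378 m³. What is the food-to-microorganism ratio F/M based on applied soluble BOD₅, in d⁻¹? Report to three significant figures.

Food-to-microorganism ratio F/M = Q S₀ / (V X) = 831 × 2120 / (378.0 × 1520) = 3.066 d⁻¹.

F/M ≈ 3.07 d⁻¹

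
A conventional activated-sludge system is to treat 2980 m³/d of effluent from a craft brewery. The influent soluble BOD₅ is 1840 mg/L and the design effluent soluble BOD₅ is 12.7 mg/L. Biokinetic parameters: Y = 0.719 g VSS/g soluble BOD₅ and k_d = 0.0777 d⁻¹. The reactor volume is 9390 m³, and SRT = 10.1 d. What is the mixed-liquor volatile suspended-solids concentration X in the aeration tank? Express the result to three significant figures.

X ≈ 2360 mg/L

Solving the biomass balance for X: X = Y Q (S₀−S) θ_c / [V (1+k_d θ_c)] = 0.719 × 2980 × (1840 − 12.7) × 10.1 / [9390 × (1 + 0.0777 × 10.1)] = 2360 mg/L.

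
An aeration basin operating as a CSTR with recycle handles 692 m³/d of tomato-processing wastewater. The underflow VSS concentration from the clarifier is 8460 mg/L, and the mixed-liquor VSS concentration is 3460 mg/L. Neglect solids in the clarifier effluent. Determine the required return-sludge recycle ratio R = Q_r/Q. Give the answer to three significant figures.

R = Q_r/Q = X/(X_r − X) = 3460 / (8460 − 3460) = 0.6920.

R ≈ 0.692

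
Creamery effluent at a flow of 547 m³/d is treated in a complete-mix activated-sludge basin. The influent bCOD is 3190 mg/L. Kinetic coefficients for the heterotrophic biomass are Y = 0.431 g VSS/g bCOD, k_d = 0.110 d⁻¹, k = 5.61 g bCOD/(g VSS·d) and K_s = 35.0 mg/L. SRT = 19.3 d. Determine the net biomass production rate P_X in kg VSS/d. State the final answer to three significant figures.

Effluent substrate depends only on kinetics and SRT: S = K_s(1 + k_d θ_c) / [θ_c(Yk − k_d) − 1] = 35.0 × (1 + 0.110 × 19.3) / [19.3 × (0.431 × 5.61 − 0.110) − 1] = 109.3 / 43.54 = 2.510 mg/L.
The observed yield is Y_obs = Y/(1 + k_d·θ_c) = 0.431 / (1 + 0.110 × 19.3) = 0.431 / 3.123 = 0.1380 g VSS per g bCOD removed.
Mass of bCOD removed per day: Q(S₀ − S) = 547 × 3187 g/m³ = 1744 kg/d.
Biomass produced: P_X = Y_obs·Q·ΔS = 0.1380 × 1744 ≈ 240.6 kg VSS/d.

P_X ≈ 241 kg VSS/d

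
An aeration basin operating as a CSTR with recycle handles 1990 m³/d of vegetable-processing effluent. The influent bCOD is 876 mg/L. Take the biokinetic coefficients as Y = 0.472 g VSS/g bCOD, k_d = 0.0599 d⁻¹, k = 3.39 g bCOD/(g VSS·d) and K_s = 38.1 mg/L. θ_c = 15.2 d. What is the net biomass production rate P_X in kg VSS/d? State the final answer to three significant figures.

Effluent substrate depends only on kinetics and SRT: S = K_s(1 + k_d θ_c) / [θ_c(Yk − k_d) − 1] = 38.1 × (1 + 0.0599 × 15.2) / [15.2 × (0.472 × 3.39 − 0.0599) − 1] = 72.79 / 22.41 = 3.248 mg/L.
Y_obs = Y / (1 + k_d θ_c) = 0.472 / (1 + 0.0599 × 15.2) = 0.472 / 1.910 = 0.2471.
Substrate removed = Q·(S₀ − S) = 1990 m³/d × (876 − 3.25) g/m³ = 1.74×10^6 g/d = 1737 kg/d.
P_X = Y_obs · Q(S₀ − S) = 0.2471 × 1737 = 429.1 kg VSS/d.

P_X ≈ 429 kg VSS/d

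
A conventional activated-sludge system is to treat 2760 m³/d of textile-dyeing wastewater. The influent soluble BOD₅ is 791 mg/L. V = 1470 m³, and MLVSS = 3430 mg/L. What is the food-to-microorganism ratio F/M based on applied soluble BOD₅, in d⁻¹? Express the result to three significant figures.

F/M ≈ 0.433 d⁻¹

F/M = applied load / biomass = Q·S₀/(V·X) = 2760 × 791 / (1470 × 3430) = 0.4330 d⁻¹.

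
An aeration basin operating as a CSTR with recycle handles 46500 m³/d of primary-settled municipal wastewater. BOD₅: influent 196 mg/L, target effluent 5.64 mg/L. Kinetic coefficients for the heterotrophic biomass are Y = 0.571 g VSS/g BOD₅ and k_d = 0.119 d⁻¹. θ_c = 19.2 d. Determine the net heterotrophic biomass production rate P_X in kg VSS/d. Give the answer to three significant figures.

Y_obs = Y / (1 + k_d θ_c) = 0.571 / (1 + 0.119 × 19.2) = 0.571 / 3.285 = 0.1738.
Q·(S₀ − S) = 46500 × (196 − 5.64) × 10⁻³ = 8852 kg/d removed.
P_X = Y_obs · Q(S₀ − S) = 0.1738 × 8852 = 1539 kg VSS/d.

P_X ≈ 1540 kg VSS/d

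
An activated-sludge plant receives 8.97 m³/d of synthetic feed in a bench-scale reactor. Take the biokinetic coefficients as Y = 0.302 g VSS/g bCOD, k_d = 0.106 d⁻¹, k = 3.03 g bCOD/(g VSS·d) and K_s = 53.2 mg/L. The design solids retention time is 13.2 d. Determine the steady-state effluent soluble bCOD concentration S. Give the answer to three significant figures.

For a completely mixed reactor with recycle the Lawrence–McCarty relation gives S = K_s·(1 + k_d·θ_c) / [θ_c·(Y·k − k_d) − 1] = 53.2 × (1 + 0.106 × 13.2) / [13.2 × (0.302 × 3.03 − 0.106) − 1] = 127.6 / 9.680 = 13.19 mg/L.

S ≈ 13.2 mg/L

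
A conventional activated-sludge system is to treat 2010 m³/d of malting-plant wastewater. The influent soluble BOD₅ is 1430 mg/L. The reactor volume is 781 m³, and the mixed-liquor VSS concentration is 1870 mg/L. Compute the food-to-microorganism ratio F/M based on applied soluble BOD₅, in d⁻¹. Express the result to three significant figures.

F/M ≈ 1.97 d⁻¹

F/M = applied load / biomass = Q·S₀/(V·X) = 2010 × 1430 / (781.0 × 1870) = 1.968 d⁻¹.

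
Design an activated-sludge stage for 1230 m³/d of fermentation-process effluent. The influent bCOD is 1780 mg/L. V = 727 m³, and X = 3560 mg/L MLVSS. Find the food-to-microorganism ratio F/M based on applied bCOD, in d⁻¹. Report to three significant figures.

F/M = Q·S₀ / (V·X) = 1230 × 1780 / (727.0 × 3560) = 0.8459 g bCOD·(g VSS·d)⁻¹.

F/M ≈ 0.846 d⁻¹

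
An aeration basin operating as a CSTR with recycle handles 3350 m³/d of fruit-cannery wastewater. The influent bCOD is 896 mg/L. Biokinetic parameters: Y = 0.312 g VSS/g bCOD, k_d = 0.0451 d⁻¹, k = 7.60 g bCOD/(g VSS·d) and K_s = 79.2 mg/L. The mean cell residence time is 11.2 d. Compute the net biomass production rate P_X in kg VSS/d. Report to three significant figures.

P_X ≈ 619 kg VSS/d

From the Monod/SRT balance for a CMAS, S = K_s·(1+k_d θ_c)/[θ_c·(Y k − k_d) − 1] = 79.2 × (1 + 0.0451 × 11.2) / [11.2 × (0.312 × 7.60 − 0.0451) − 1] = 119.2 / 25.05 = 4.758 mg/L.
Y_obs = Y / (1 + k_d θ_c) = 0.312 / (1 + 0.0451 × 11.2) = 0.312 / 1.505 = 0.2073.
Q·(S₀ − S) = 3350 × (896 − 4.76) × 10⁻³ = 2986 kg/d removed.
Net biomass production P_X = Y_obs × Q·(S₀ − S) = 0.2073 × 2986 = 618.9 kg VSS/d.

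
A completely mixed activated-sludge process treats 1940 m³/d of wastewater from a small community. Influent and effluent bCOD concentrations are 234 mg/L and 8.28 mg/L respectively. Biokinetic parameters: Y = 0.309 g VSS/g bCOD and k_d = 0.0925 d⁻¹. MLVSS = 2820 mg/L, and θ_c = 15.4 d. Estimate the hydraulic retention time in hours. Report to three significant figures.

τ ≈ 3.77 h

Steady-state biomass mass balance: V·X·(1 + k_d·θ_c) = Y·Q·(S₀ − S)·θ_c, so V = 0.309 × 1940 × (234 − 8.28) × 15.4 / [2820 × (1 + 0.0925 × 15.4)] = 2.08×10^6 / 6837 = 304.8 m³.
τ = V/Q = 304.8/1940 = 0.1571 d, or 3.770 h.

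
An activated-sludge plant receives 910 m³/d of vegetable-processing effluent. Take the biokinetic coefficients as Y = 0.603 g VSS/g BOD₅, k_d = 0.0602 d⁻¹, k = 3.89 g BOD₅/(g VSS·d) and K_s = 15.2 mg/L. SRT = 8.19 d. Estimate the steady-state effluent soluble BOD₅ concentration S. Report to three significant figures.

Effluent substrate depends only on kinetics and SRT: S = K_s(1 + k_d θ_c) / [θ_c(Yk − k_d) − 1] = 15.2 × (1 + 0.0602 × 8.19) / [8.19 × (0.603 × 3.89 − 0.0602) − 1] = 22.69 / 17.72 = 1.281 mg/L.

S ≈ 1.28 mg/L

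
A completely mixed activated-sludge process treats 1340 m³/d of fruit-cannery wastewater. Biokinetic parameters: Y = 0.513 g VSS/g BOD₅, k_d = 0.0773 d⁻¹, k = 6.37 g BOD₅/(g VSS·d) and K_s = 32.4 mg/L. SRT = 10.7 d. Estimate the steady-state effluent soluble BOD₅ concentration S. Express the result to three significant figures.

For a completely mixed reactor with recycle the Lawrence–McCarty relation gives S = K_s·(1 + k_d·θ_c) / [θ_c·(Y·k − k_d) − 1] = 32.4 × (1 + 0.0773 × 10.7) / [10.7 × (0.513 × 6.37 − 0.0773) − 1] = 59.20 / 33.14 = 1.786 mg/L.

S ≈ 1.79 mg/L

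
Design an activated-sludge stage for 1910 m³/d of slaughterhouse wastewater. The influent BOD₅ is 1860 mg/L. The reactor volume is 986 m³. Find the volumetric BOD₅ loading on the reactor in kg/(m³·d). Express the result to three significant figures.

L_v ≈ 3.60 kg BOD₅/(m³·d)

Volumetric loading L_v = Q·S₀ / V = 1910 × 1860 g/m³ / 986.0 m³ = 3603 g/(m³·d) = 3.603 kg BOD₅/(m³·d).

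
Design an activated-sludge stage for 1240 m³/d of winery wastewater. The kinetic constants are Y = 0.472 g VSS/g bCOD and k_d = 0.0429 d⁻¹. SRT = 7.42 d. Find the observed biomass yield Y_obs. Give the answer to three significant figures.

Y_obs ≈ 0.358 g VSS/g bCOD

Observed yield with endogenous decay: Y_obs = Y / (1 + k_d·θ_c) = 0.472 / (1 + 0.0429 × 7.42) = 0.472 / 1.318 = 0.3580 g VSS/g bCOD.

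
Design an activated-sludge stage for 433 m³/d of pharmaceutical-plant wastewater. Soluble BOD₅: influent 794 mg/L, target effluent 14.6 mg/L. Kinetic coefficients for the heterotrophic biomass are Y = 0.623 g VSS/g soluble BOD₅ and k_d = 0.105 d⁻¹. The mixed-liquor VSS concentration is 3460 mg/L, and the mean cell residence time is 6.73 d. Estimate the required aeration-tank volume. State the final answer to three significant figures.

V ≈ 240 m³

Steady-state biomass mass balance: V·X·(1 + k_d·θ_c) = Y·Q·(S₀ − S)·θ_c, so V = 0.623 × 433 × (794 − 14.6) × 6.73 / [3460 × (1 + 0.105 × 6.73)] = 1.41×10^6 / 5905 = 239.6 m³.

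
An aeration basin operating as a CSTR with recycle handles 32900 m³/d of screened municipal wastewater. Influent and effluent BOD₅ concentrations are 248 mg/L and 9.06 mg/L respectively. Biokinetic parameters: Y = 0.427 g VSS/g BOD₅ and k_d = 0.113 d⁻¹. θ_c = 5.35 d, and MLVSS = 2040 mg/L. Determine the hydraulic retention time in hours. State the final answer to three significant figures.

Steady-state biomass mass balance: V·X·(1 + k_d·θ_c) = Y·Q·(S₀ − S)·θ_c, so V = 0.427 × 32900 × (248 − 9.06) × 5.35 / [2040 × (1 + 0.113 × 5.35)] = 1.8×10^7 / 3273 = 5486 m³.
τ = V/Q = 5486/32900 = 0.1668 d, or 4.002 h.

τ ≈ 4.00 h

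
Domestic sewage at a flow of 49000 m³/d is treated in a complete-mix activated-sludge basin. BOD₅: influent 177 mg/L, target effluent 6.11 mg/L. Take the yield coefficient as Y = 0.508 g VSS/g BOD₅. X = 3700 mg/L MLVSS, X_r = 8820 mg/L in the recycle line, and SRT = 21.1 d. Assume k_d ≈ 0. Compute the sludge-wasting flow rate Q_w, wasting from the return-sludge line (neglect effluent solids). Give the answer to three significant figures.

Q_w ≈ 482 m³/d

Biomass mass balance (decay neglected): V·X = Y·Q·(S₀ − S)·θ_c, so V = 0.508 × 49000 × (177 − 6.11) × 21.1 / 3700 = 24258 m³.
Wasting from the return line (neglecting effluent solids): Q_w = V·X / (θ_c·X_r) = 24258 × 3700 / (21.1 × 8820) = 482.3 m³/d.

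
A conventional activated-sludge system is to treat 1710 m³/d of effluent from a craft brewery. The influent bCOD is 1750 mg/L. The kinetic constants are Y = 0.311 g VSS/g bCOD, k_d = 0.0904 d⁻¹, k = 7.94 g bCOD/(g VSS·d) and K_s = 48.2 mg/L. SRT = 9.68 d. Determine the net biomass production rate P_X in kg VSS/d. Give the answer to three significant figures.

P_X ≈ 495 kg VSS/d

Effluent substrate depends only on kinetics and SRT: S = K_s(1 + k_d θ_c) / [θ_c(Yk − k_d) − 1] = 48.2 × (1 + 0.0904 × 9.68) / [9.68 × (0.311 × 7.94 − 0.0904) − 1] = 90.38 / 22.03 = 4.103 mg/L.
The observed yield is Y_obs = Y/(1 + k_d·θ_c) = 0.311 / (1 + 0.0904 × 9.68) = 0.311 / 1.875 = 0.1659 g VSS per g bCOD removed.
Substrate removed = Q·(S₀ − S) = 1710 m³/d × (1750 − 4.10) g/m³ = 2.99×10^6 g/d = 2985 kg/d.
So the net sludge growth is P_X = 0.1659 × 2985 = 495.2 kg VSS/d.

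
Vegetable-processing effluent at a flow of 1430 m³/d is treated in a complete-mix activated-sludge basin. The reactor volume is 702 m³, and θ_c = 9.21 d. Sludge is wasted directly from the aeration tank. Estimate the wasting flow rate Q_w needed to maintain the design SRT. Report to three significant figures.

Q_w ≈ 76.2 m³/d

For wasting at MLVSS concentration, Q_w = V/θ_c = 702.0/9.21 = 76.22 m³/d.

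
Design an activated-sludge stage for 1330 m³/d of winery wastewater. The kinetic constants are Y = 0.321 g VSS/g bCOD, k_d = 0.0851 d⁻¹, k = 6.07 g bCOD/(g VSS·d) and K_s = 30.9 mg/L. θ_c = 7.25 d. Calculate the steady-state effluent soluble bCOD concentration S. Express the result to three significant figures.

S ≈ 3.99 mg/L

From the Monod/SRT balance for a CMAS, S = K_s·(1+k_d θ_c)/[θ_c·(Y k − k_d) − 1] = 30.9 × (1 + 0.0851 × 7.25) / [7.25 × (0.321 × 6.07 − 0.0851) − 1] = 49.96 / 12.51 = 3.994 mg/L.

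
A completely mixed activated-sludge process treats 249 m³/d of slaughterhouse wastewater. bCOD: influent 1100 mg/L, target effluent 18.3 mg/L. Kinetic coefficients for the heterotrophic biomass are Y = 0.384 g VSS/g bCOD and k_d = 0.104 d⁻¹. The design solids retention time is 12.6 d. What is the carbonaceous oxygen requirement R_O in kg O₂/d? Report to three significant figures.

Observed yield with endogenous decay: Y_obs = Y / (1 + k_d·θ_c) = 0.384 / (1 + 0.104 × 12.6) = 0.384 / 2.310 = 0.1662 g VSS/g bCOD.
Q·(S₀ − S) = 249 × (1100 − 18.3) × 10⁻³ = 269.3 kg/d removed.
Net sludge production P_X = 0.1662 × 269.3 = 44.77 kg VSS/d.
Carbonaceous O₂ demand = substrate oxidised − cell-mass equivalent = 269.3 − 1.42 × 44.77 = 205.8 kg O₂/d.

R_O ≈ 206 kg O₂/d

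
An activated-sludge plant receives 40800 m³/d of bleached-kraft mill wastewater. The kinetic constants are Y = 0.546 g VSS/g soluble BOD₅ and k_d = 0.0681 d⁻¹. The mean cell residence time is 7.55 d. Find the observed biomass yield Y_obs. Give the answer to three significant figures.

The observed yield is Y_obs = Y/(1 + k_d·θ_c) = 0.546 / (1 + 0.0681 × 7.55) = 0.546 / 1.514 = 0.3606 g VSS per g soluble BOD₅ removed.

Y_obs ≈ 0.361 g VSS/g soluble BOD₅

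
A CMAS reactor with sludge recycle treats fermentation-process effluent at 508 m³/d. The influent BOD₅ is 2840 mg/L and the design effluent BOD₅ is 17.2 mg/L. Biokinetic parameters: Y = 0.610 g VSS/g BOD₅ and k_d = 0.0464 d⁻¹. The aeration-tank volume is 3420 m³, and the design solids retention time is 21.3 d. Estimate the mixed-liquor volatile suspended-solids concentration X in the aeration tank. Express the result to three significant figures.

Solving the biomass balance for X: X = Y Q (S₀−S) θ_c / [V (1+k_d θ_c)] = 0.610 × 508 × (2840 − 17.2) × 21.3 / [3420 × (1 + 0.0464 × 21.3)] = 2740 mg/L.

X ≈ 2740 mg/L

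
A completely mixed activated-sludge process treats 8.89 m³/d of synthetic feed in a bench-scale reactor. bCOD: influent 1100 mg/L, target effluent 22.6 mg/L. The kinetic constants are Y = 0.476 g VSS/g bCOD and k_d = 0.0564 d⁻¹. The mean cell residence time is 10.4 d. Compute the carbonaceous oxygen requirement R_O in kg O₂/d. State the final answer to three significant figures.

Correct the yield for decay: Y_obs = Y/(1 + k_d θ_c) = 0.476 / (1 + 0.0564 × 10.4) = 0.476 / 1.587 = 0.3000.
Q·(S₀ − S) = 8.89 × (1100 − 22.6) × 10⁻³ = 9.578 kg/d removed.
Net sludge production P_X = 0.3000 × 9.578 = 2.874 kg VSS/d.
Carbonaceous O₂ demand = substrate oxidised − cell-mass equivalent = 9.578 − 1.42 × 2.874 = 5.498 kg O₂/d.

R_O ≈ 5.50 kg O₂/d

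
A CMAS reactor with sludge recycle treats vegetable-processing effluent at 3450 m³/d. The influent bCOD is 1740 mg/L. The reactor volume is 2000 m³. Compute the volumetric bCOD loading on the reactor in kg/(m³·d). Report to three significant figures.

L_v ≈ 3.00 kg bCOD/(m³·d)

L_v = Q S₀ / V = 3450 × 1740 × 10⁻³ / 2000 = 3.002 kg/(m³·d).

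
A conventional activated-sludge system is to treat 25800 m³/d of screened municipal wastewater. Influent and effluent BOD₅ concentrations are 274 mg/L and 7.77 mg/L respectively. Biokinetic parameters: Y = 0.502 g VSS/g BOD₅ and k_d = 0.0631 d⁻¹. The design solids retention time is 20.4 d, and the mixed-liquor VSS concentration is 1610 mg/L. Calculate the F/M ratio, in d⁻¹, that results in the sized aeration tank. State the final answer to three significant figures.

F/M ≈ 0.230 d⁻¹

From the SRT design equation V = Y Q (S₀−S) θ_c / [X (1 + k_d θ_c)] = 0.502 × 25800 × (274 − 7.77) × 20.4 / [1610 × (1 + 0.0631 × 20.4)] = 7.03×10^7 / 3682 = 19102 m³.
F/M = applied load / biomass = Q·S₀/(V·X) = 25800 × 274 / (19102 × 1610) = 0.2299 d⁻¹.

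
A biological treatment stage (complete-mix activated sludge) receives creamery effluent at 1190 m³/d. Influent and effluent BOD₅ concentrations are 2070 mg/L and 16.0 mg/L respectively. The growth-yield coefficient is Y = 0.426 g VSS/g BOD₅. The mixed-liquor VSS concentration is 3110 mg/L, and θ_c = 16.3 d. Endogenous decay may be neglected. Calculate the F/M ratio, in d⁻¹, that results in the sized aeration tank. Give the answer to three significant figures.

F/M ≈ 0.145 d⁻¹

With k_d = 0 the design equation reduces to V = Y Q (S₀−S) θ_c / X = 0.426 × 1190 × (2070 − 16.0) × 16.3 / 3110 = 5457 m³.
F/M = Q·S₀ / (V·X) = 1190 × 2070 / (5457 × 3110) = 0.1451 g BOD₅·(g VSS·d)⁻¹.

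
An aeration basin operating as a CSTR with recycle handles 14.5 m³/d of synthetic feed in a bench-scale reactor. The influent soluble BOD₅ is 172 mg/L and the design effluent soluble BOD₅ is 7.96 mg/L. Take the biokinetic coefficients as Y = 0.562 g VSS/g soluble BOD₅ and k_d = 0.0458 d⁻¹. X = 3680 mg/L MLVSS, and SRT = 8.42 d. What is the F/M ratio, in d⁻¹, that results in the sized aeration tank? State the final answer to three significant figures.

From the SRT design equation V = Y Q (S₀−S) θ_c / [X (1 + k_d θ_c)] = 0.562 × 14.5 × (172 − 7.96) × 8.42 / [3680 × (1 + 0.0458 × 8.42)] = 1.13×10^4 / 5099 = 2.207 m³.
F/M = applied load / biomass = Q·S₀/(V·X) = 14.5 × 172 / (2.207 × 3680) = 0.3070 d⁻¹.

F/M ≈ 0.307 d⁻¹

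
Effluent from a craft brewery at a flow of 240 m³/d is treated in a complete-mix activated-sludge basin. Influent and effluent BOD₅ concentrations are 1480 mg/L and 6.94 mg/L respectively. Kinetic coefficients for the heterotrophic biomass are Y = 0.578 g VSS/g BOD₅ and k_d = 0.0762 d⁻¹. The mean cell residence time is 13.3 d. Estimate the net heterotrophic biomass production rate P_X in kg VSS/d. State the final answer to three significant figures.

P_X ≈ 101 kg VSS/d

Correct the yield for decay: Y_obs = Y/(1 + k_d θ_c) = 0.578 / (1 + 0.0762 × 13.3) = 0.578 / 2.013 = 0.2871.
Substrate removed = Q·(S₀ − S) = 240 m³/d × (1480 − 6.94) g/m³ = 3.54×10^5 g/d = 353.5 kg/d.
Biomass produced: P_X = Y_obs·Q·ΔS = 0.2871 × 353.5 ≈ 101.5 kg VSS/d.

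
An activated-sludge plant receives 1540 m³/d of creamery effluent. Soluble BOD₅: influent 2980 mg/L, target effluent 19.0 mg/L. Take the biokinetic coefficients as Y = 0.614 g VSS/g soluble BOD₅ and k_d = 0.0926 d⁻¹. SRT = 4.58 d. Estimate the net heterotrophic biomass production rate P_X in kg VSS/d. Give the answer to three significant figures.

P_X ≈ 1970 kg VSS/d

Observed yield with endogenous decay: Y_obs = Y / (1 + k_d·θ_c) = 0.614 / (1 + 0.0926 × 4.58) = 0.614 / 1.424 = 0.4311 g VSS/g soluble BOD₅.
Q·(S₀ − S) = 1540 × (2980 − 19.0) × 10⁻³ = 4560 kg/d removed.
Biomass produced: P_X = Y_obs·Q·ΔS = 0.4311 × 4560 ≈ 1966 kg VSS/d.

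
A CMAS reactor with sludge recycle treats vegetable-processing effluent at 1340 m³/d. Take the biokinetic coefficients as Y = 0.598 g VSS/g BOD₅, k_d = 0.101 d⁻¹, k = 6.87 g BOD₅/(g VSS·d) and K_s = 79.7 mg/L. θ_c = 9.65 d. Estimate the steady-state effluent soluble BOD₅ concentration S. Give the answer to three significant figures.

For a completely mixed reactor with recycle the Lawrence–McCarty relation gives S = K_s·(1 + k_d·θ_c) / [θ_c·(Y·k − k_d) − 1] = 79.7 × (1 + 0.101 × 9.65) / [9.65 × (0.598 × 6.87 − 0.101) − 1] = 157.4 / 37.67 = 4.178 mg/L.

S ≈ 4.18 mg/L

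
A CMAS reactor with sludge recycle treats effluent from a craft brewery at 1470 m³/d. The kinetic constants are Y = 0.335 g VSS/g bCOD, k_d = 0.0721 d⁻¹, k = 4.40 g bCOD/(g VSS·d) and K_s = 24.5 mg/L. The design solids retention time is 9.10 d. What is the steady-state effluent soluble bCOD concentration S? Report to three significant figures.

For a completely mixed reactor with recycle the Lawrence–McCarty relation gives S = K_s·(1 + k_d·θ_c) / [θ_c·(Y·k − k_d) − 1] = 24.5 × (1 + 0.0721 × 9.10) / [9.10 × (0.335 × 4.40 − 0.0721) − 1] = 40.57 / 11.76 = 3.451 mg/L.

S ≈ 3.45 mg/L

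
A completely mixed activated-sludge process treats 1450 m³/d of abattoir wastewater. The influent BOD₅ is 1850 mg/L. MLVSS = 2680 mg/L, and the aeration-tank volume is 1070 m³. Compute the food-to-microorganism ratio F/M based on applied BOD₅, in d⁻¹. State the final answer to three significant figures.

F/M = applied load / biomass = Q·S₀/(V·X) = 1450 × 1850 / (1070 × 2680) = 0.9355 d⁻¹.

F/M ≈ 0.935 d⁻¹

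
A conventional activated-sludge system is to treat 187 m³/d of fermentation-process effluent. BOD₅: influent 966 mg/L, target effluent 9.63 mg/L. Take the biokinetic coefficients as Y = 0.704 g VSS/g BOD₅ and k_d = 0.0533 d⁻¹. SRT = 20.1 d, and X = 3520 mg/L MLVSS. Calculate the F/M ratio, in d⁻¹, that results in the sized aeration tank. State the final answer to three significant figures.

F/M ≈ 0.148 d⁻¹

From the SRT design equation V = Y Q (S₀−S) θ_c / [X (1 + k_d θ_c)] = 0.704 × 187 × (966 − 9.63) × 20.1 / [3520 × (1 + 0.0533 × 20.1)] = 2.53×10^6 / 7291 = 347.1 m³.
F/M = Q·S₀ / (V·X) = 187 × 966 / (347.1 × 3520) = 0.1479 g BOD₅·(g VSS·d)⁻¹.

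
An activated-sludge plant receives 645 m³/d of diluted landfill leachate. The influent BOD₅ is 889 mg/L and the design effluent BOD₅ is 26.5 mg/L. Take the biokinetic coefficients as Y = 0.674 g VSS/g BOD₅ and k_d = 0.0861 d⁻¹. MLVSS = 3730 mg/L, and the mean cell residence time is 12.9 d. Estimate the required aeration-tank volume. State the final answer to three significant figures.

Steady-state biomass mass balance: V·X·(1 + k_d·θ_c) = Y·Q·(S₀ − S)·θ_c, so V = 0.674 × 645 × (889 − 26.5) × 12.9 / [3730 × (1 + 0.0861 × 12.9)] = 4.84×10^6 / 7873 = 614.4 m³.

V ≈ 614 m³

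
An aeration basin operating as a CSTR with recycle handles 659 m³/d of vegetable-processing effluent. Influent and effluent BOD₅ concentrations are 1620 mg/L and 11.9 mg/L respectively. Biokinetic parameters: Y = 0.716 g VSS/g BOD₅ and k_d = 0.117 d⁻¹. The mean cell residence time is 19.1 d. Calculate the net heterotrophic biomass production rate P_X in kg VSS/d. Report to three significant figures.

The observed yield is Y_obs = Y/(1 + k_d·θ_c) = 0.716 / (1 + 0.117 × 19.1) = 0.716 / 3.235 = 0.2213 g VSS per g BOD₅ removed.
Q·(S₀ − S) = 659 × (1620 − 11.9) × 10⁻³ = 1060 kg/d removed.
Net biomass production P_X = Y_obs × Q·(S₀ − S) = 0.2213 × 1060 = 234.6 kg VSS/d.

P_X ≈ 235 kg VSS/d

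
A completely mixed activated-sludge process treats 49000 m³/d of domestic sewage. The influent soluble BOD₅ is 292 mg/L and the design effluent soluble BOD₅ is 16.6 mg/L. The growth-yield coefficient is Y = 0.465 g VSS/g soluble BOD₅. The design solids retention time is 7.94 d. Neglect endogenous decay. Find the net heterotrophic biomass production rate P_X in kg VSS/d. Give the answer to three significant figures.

P_X ≈ 6270 kg VSS/d

No decay correction is needed, so Y_obs = Y = 0.465.
ΔS = 292 − 16.6 = 275.4 mg/L, so the substrate removal rate is 49000 × 275.4/1000 = 13495 kg soluble BOD₅/d.
Biomass produced: P_X = Y_obs·Q·ΔS = 0.4650 × 13495 ≈ 6275 kg VSS/d.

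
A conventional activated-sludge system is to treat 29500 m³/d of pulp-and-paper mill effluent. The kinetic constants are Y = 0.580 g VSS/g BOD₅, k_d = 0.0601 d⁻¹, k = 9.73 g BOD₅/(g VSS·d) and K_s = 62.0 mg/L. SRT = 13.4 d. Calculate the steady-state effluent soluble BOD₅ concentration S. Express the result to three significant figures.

S ≈ 1.52 mg/L

From the Monod/SRT balance for a CMAS, S = K_s·(1+k_d θ_c)/[θ_c·(Y k − k_d) − 1] = 62.0 × (1 + 0.0601 × 13.4) / [13.4 × (0.580 × 9.73 − 0.0601) − 1] = 111.9 / 73.82 = 1.516 mg/L.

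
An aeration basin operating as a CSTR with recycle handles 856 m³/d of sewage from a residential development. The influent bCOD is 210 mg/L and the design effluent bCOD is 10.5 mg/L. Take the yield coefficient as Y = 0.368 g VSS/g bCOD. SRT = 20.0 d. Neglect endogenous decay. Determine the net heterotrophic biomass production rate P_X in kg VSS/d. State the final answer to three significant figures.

Since k_d ≈ 0, Y_obs = Y = 0.368 g VSS/g bCOD.
Mass of bCOD removed per day: Q(S₀ − S) = 856 × 199.5 g/m³ = 170.8 kg/d.
Net biomass production P_X = Y_obs × Q·(S₀ − S) = 0.3680 × 170.8 = 62.84 kg VSS/d.

P_X ≈ 62.8 kg VSS/d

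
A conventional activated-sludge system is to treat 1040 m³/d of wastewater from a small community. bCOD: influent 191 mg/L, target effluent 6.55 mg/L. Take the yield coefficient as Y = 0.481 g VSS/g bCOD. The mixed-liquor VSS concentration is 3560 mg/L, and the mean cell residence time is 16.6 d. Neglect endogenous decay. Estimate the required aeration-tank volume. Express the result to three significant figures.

With k_d = 0 the design equation reduces to V = Y Q (S₀−S) θ_c / X = 0.481 × 1040 × (191 − 6.55) × 16.6 / 3560 = 430.2 m³.

V ≈ 430 m³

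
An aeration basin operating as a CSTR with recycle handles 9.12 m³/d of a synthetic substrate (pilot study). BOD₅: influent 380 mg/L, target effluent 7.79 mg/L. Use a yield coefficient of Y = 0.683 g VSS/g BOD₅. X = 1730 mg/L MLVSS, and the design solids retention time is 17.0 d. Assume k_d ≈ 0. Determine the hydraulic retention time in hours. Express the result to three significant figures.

τ ≈ 60.0 h

With k_d = 0 the design equation reduces to V = Y Q (S₀−S) θ_c / X = 0.683 × 9.12 × (380 − 7.79) × 17.0 / 1730 = 22.78 m³.
HRT = V/Q = 22.78 m³ / 9.12 m³·d⁻¹ = 2.498 d × 24 = 59.95 h.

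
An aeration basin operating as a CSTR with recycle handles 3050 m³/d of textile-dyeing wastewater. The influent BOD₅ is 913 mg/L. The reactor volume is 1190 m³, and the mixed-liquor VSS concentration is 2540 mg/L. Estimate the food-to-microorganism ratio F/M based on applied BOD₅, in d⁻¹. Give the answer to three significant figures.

F/M ≈ 0.921 d⁻¹

Food-to-microorganism ratio F/M = Q S₀ / (V X) = 3050 × 913 / (1190 × 2540) = 0.9213 d⁻¹.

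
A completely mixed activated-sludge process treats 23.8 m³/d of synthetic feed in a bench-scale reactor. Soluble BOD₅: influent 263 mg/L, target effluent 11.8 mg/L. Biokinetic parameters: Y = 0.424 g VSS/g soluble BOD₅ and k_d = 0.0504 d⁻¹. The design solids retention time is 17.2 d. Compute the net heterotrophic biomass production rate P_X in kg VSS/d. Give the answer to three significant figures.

Y_obs = Y / (1 + k_d θ_c) = 0.424 / (1 + 0.0504 × 17.2) = 0.424 / 1.867 = 0.2271.
Substrate removed = Q·(S₀ − S) = 23.8 m³/d × (263 − 11.8) g/m³ = 5.98×10^3 g/d = 5.979 kg/d.
P_X = Y_obs · Q(S₀ − S) = 0.2271 × 5.979 = 1.358 kg VSS/d.

P_X ≈ 1.36 kg VSS/d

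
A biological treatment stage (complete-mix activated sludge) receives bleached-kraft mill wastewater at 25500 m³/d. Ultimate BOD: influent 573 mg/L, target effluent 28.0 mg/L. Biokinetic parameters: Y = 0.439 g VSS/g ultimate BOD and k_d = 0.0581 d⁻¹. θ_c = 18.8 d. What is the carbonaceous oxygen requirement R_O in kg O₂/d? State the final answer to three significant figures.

R_O ≈ 9760 kg O₂/d

Correct the yield for decay: Y_obs = Y/(1 + k_d θ_c) = 0.439 / (1 + 0.0581 × 18.8) = 0.439 / 2.092 = 0.2098.
Q·(S₀ − S) = 25500 × (573 − 28.0) × 10⁻³ = 13898 kg/d removed.
Biomass synthesised: P_X = Y_obs × 13898 = 2916 kg VSS/d.
R_O = Q·ΔS − 1.42 P_X = 13898 − 4141 = 9757 kg O₂/d.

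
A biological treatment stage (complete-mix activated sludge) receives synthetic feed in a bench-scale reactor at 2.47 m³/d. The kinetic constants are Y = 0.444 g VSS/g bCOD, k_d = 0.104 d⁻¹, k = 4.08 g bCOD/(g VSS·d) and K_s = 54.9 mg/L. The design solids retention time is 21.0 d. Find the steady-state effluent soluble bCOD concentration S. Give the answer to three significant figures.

Effluent substrate depends only on kinetics and SRT: S = K_s(1 + k_d θ_c) / [θ_c(Yk − k_d) − 1] = 54.9 × (1 + 0.104 × 21.0) / [21.0 × (0.444 × 4.08 − 0.104) − 1] = 174.8 / 34.86 = 5.015 mg/L.

S ≈ 5.01 mg/L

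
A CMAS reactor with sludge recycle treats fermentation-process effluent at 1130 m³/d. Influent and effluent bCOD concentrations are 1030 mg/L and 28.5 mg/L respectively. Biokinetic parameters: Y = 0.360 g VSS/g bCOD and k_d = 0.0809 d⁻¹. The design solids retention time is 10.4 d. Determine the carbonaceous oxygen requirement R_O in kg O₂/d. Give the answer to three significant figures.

R_O ≈ 818 kg O₂/d

The observed yield is Y_obs = Y/(1 + k_d·θ_c) = 0.360 / (1 + 0.0809 × 10.4) = 0.360 / 1.841 = 0.1955 g VSS per g bCOD removed.
Substrate removed = Q·(S₀ − S) = 1130 m³/d × (1030 − 28.5) g/m³ = 1.13×10^6 g/d = 1132 kg/d.
Net sludge production P_X = 0.1955 × 1132 = 221.3 kg VSS/d.
R_O = Q·(S₀ − S) − 1.42·P_X = 1132 − 1.42 × 221.3 = 817.5 kg O₂/d.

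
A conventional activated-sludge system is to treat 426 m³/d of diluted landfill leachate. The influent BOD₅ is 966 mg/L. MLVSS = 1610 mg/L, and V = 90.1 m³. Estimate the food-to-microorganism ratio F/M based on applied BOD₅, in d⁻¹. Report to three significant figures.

F/M ≈ 2.84 d⁻¹

Food-to-microorganism ratio F/M = Q S₀ / (V X) = 426 × 966 / (90.10 × 1610) = 2.837 d⁻¹.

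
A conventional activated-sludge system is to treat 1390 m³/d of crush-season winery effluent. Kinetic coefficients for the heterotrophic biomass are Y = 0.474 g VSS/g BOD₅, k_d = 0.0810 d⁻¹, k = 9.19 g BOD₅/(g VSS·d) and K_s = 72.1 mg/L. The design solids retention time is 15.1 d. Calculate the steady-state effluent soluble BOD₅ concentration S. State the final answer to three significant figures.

For a completely mixed reactor with recycle the Lawrence–McCarty relation gives S = K_s·(1 + k_d·θ_c) / [θ_c·(Y·k − k_d) − 1] = 72.1 × (1 + 0.0810 × 15.1) / [15.1 × (0.474 × 9.19 − 0.0810) − 1] = 160.3 / 63.55 = 2.522 mg/L.

S ≈ 2.52 mg/L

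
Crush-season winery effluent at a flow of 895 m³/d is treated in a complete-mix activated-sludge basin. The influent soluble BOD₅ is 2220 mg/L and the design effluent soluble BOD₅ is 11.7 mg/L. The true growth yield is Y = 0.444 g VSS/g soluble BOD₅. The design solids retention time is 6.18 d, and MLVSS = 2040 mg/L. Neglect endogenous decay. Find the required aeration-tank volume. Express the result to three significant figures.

V ≈ 2660 m³

V·X = Y·Q·ΔS·θ_c gives V = 0.444 × 895 × (2220 − 11.7) × 6.18 / 2040 = 2658 m³.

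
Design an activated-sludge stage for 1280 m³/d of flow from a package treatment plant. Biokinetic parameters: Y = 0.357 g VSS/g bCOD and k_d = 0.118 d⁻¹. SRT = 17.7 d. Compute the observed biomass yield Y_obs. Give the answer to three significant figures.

The observed yield is Y_obs = Y/(1 + k_d·θ_c) = 0.357 / (1 + 0.118 × 17.7) = 0.357 / 3.089 = 0.1156 g VSS per g bCOD removed.

Y_obs ≈ 0.116 g VSS/g bCOD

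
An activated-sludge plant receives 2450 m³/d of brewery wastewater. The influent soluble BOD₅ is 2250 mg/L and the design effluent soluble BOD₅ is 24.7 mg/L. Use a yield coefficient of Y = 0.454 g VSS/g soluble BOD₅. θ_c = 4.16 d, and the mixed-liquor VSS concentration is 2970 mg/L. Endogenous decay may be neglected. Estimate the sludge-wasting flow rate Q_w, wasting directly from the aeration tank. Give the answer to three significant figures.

V·X = Y·Q·ΔS·θ_c gives V = 0.454 × 2450 × (2250 − 24.7) × 4.16 / 2970 = 3467 m³.
For wasting at MLVSS concentration, Q_w = V/θ_c = 3467/4.16 = 833.4 m³/d.

Q_w ≈ 833 m³/d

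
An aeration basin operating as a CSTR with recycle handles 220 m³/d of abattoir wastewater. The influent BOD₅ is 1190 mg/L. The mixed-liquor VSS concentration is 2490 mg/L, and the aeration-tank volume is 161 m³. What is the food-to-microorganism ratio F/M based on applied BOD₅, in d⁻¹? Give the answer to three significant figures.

F/M ≈ 0.653 d⁻¹

Food-to-microorganism ratio F/M = Q S₀ / (V X) = 220 × 1190 / (161.0 × 2490) = 0.6530 d⁻¹.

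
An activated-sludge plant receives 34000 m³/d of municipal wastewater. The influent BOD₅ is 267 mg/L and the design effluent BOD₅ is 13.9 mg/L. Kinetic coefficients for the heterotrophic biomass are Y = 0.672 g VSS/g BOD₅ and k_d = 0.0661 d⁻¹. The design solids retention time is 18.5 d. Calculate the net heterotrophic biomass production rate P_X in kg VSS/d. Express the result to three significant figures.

Y_obs = Y / (1 + k_d θ_c) = 0.672 / (1 + 0.0661 × 18.5) = 0.672 / 2.223 = 0.3023.
ΔS = 267 − 13.9 = 253.1 mg/L, so the substrate removal rate is 34000 × 253.1/1000 = 8605 kg BOD₅/d.
So the net sludge growth is P_X = 0.3023 × 8605 = 2602 kg VSS/d.

P_X ≈ 2600 kg VSS/d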